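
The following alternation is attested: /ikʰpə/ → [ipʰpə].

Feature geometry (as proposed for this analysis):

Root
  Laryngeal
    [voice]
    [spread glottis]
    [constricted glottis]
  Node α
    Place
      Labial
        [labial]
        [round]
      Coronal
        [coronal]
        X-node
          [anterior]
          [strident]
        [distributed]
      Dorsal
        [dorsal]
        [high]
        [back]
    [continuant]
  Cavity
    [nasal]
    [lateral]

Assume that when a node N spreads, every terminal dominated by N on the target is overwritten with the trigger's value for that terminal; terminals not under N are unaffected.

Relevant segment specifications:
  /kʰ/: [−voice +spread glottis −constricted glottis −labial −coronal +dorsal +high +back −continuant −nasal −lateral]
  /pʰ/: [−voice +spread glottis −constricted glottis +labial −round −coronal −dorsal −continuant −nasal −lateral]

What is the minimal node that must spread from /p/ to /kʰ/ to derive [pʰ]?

Comparing /kʰ/ with its surface form [pʰ], the features that change are [labial], [round], [dorsal], [high], [back].
These terminals are all dominated by Place, and no proper subconstituent of Place covers them all; Place is their lowest common ancestor.
Spreading Place from /p/ overwrites each of those terminals with /p/'s values, yielding exactly [pʰ].
[spread glottis] stays as in /kʰ/ although /p/ differs there, so no node dominating it spread; among the remaining candidates Place is the lowest that derives the output.

Place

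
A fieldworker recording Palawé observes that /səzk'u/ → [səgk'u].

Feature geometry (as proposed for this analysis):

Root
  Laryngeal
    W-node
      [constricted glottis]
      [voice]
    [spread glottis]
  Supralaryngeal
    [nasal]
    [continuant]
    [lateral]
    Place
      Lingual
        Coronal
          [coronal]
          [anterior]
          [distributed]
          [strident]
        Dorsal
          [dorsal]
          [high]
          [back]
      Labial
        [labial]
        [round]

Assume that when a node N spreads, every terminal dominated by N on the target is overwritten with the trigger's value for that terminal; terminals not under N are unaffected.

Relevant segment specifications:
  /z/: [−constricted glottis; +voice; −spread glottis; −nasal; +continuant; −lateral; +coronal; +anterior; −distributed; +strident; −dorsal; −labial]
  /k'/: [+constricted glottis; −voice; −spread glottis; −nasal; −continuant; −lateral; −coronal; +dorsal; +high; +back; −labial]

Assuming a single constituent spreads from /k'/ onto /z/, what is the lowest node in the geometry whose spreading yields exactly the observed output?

Supralaryngeal

Comparing /z/ with its surface form [g], the features that change are [continuant], [coronal], [anterior], [distributed], [strident], [dorsal], [high], [back].
Tracing each changed feature up the tree, the paths first meet at Supralaryngeal; any lower node misses at least one of them.
Spreading Supralaryngeal from /k'/ overwrites each of those terminals with /k'/'s values, yielding exactly [g].
Since [constricted glottis], [voice] are preserved even though /k'/ disagrees there, no node above Supralaryngeal spread.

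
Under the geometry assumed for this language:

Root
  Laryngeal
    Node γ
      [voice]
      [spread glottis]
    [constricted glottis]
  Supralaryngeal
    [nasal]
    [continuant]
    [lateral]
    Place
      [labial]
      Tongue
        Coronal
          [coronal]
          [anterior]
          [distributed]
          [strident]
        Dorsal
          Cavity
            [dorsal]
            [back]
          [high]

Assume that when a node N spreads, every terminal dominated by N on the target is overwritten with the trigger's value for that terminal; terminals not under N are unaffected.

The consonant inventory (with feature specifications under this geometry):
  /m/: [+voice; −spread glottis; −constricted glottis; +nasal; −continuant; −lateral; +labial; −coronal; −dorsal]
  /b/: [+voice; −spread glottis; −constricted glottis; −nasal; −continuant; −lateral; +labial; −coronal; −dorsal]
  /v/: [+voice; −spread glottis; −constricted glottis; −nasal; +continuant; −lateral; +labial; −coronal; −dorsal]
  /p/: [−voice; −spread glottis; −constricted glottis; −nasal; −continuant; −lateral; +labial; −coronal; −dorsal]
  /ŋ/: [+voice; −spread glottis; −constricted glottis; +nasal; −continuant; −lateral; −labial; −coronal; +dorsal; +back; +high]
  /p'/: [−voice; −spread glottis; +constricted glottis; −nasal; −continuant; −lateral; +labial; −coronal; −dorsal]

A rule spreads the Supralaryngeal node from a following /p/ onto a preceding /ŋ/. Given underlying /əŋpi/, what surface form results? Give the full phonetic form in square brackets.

Terminals under Supralaryngeal in this geometry: [nasal], [continuant], [lateral], [labial], [coronal], [anterior], [distributed], [strident], [dorsal], [back], [high].
The target acquires /p/'s values for everything under Supralaryngeal — [−nasal], [−continuant], [−lateral], [+labial], [−coronal], [−dorsal] — while keeping its own [voice], [spread glottis], [constricted glottis].
Among the inventory, only /b/ has exactly this specification, giving the surface form [əbpi].

[əbpi]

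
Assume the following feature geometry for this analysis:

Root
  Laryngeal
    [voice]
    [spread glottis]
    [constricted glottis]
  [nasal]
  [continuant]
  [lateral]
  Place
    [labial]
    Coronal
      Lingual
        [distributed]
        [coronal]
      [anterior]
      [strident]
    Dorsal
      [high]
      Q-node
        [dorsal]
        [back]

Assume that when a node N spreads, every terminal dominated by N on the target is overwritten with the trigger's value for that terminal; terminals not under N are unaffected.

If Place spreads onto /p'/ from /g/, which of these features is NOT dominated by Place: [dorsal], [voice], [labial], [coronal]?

[voice]

The terminals dominated by Place are [labial], [distributed], [coronal], [anterior], [strident], [high], [dorsal], [back].
[labial], [coronal], [dorsal] all lie under Place, so they are overwritten when Place spreads.
But [voice] is a dependent of Laryngeal, outside Place; it is therefore untouched by the spreading.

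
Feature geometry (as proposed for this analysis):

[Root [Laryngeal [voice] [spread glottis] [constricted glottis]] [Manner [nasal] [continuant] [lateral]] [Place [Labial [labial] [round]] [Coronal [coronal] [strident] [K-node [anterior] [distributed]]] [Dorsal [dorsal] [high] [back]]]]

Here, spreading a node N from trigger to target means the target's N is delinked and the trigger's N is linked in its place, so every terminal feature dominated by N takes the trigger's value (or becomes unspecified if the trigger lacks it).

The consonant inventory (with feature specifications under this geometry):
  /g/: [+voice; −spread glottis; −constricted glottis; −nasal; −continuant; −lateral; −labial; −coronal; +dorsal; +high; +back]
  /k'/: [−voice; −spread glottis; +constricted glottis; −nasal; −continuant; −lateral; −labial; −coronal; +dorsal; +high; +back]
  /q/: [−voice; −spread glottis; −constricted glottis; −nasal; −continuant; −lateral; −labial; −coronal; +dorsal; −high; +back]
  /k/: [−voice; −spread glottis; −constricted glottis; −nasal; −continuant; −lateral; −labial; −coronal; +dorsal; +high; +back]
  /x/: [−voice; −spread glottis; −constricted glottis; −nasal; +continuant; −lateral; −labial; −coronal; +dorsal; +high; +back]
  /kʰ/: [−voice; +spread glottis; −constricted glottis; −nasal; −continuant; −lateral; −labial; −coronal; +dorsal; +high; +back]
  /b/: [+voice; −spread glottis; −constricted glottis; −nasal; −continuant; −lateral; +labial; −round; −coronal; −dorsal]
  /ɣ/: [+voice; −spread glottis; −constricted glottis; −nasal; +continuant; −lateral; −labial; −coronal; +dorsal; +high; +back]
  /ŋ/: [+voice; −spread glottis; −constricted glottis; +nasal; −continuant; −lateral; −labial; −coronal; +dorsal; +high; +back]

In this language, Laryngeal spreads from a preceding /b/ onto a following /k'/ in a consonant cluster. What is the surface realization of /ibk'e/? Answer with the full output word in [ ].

The Laryngeal node dominates the terminals [voice], [spread glottis], [constricted glottis].
Spreading Laryngeal from /b/ onto /k'/ replaces those values with /b/'s: [+voice], [−spread glottis], [−constricted glottis]. Features outside Laryngeal ([nasal], [continuant], [lateral], …) stay as in /k'/.
Among the inventory, only /g/ has exactly this specification, giving the surface form [ibge].

[ibge]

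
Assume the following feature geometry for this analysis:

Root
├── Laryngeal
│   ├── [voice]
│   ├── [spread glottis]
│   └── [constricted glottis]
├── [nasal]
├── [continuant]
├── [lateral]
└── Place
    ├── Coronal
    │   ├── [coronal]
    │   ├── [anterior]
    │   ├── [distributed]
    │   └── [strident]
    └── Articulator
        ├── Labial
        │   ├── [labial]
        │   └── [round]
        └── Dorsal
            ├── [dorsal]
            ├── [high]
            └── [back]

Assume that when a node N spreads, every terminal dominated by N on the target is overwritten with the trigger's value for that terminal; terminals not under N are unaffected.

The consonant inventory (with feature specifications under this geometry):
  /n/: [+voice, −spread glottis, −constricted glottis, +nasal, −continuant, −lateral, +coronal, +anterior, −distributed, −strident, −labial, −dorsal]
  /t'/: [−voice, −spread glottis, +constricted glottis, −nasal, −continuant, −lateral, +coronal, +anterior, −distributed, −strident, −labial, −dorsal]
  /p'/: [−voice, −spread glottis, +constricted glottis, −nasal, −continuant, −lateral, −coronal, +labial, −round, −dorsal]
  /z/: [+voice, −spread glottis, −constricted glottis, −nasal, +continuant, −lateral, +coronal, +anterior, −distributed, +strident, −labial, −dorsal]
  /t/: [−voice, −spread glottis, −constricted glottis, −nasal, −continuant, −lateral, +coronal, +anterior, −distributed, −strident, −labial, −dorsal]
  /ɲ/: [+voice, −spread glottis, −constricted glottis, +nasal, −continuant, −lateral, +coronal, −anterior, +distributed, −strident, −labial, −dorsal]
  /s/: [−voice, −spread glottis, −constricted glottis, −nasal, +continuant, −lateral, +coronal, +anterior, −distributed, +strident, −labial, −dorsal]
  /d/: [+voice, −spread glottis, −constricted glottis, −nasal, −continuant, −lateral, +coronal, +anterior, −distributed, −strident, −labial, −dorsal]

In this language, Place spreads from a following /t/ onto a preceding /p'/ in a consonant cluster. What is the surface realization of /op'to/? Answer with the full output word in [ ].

The Place node dominates the terminals [coronal], [anterior], [distributed], [strident], [labial], [round], [dorsal], [high], [back].
After delinking /p'/'s Place and linking /t/'s, the affected terminals become [+coronal], [+anterior], [−distributed], [−strident], [−labial], [−dorsal]; [voice], [spread glottis], [constricted glottis], … (outside Place) are retained from /p'/.
This feature bundle is that of [t'], so /op'to/ surfaces as [ot'to].

[ot'to]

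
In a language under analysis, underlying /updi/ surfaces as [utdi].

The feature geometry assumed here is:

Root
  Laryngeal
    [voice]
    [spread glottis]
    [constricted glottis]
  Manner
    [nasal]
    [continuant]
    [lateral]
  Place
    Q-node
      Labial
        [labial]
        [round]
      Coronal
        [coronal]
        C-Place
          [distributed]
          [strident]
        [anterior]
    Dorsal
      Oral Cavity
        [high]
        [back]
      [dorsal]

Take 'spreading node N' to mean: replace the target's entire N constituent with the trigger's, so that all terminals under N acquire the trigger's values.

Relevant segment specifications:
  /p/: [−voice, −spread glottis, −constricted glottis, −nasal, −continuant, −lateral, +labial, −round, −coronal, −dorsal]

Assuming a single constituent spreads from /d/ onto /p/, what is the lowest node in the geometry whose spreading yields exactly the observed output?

Q-node

Feature comparison: [labial], [round], [coronal], [anterior], [distributed], [strident] differ between /p/ and [t]; the remaining terminals match.
Tracing each changed feature up the tree, the paths first meet at Q-node; any lower node misses at least one of them.
Delinking /p/'s Q-node and associating /d/'s Q-node gives precisely the feature bundle of [t].
[voice], a feature on which the two segments disagree outside Q-node, is unchanged — nothing dominating it spread, and Q-node is the minimal sufficient constituent.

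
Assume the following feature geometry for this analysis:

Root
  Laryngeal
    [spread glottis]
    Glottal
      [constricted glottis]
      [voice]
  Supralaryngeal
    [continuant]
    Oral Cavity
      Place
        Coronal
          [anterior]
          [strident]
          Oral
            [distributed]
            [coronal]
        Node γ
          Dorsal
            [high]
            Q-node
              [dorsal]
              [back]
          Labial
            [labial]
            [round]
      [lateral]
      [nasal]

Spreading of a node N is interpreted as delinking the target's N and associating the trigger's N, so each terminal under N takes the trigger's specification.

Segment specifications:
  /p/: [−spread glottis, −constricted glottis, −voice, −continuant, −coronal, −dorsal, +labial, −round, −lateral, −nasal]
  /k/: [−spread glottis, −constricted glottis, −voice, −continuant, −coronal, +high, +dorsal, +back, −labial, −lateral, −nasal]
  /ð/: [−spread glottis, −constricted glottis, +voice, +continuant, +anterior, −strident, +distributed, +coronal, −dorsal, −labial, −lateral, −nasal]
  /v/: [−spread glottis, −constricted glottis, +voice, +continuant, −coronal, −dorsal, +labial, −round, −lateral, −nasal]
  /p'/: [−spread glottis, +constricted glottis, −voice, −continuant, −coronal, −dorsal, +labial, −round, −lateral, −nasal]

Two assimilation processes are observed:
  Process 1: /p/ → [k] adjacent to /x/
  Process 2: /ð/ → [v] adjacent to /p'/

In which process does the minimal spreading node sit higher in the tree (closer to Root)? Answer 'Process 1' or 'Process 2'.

Process 2

Process 1 alters [labial], [round], [dorsal], [high], [back]; the lowest common ancestor is Node γ (depth 4 from Root).
In Process 2, [labial], [round], [coronal], [anterior], [distributed], [strident] change, so the minimal spreading node is Place at depth 3.
Depth 3 < depth 4; Process 2 involves the structurally higher constituent Place.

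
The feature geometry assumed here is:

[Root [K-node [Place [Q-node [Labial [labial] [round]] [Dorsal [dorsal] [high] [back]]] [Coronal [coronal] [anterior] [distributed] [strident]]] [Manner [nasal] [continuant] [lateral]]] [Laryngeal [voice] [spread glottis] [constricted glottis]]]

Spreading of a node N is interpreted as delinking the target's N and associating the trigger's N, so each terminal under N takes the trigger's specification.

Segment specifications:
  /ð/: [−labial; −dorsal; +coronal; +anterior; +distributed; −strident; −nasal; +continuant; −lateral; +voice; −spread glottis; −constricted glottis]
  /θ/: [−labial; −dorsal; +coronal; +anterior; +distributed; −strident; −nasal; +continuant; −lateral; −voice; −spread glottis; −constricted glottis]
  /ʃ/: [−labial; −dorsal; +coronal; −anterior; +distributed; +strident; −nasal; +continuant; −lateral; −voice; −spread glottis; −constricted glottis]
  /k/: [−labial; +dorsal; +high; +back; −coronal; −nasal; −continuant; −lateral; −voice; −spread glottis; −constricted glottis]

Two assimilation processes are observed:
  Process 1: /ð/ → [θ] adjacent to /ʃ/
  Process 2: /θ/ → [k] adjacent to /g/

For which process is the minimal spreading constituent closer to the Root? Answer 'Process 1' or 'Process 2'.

In Process 1, [voice] changes, so the minimal spreading node is [voice] at depth 2.
Process 2: the features that change are [continuant], [coronal], [anterior], [distributed], [strident], [dorsal], [high], [back]; the minimal node is K-node (depth 1).
Depth 1 < depth 2; Process 2 involves the structurally higher constituent K-node.

Process 2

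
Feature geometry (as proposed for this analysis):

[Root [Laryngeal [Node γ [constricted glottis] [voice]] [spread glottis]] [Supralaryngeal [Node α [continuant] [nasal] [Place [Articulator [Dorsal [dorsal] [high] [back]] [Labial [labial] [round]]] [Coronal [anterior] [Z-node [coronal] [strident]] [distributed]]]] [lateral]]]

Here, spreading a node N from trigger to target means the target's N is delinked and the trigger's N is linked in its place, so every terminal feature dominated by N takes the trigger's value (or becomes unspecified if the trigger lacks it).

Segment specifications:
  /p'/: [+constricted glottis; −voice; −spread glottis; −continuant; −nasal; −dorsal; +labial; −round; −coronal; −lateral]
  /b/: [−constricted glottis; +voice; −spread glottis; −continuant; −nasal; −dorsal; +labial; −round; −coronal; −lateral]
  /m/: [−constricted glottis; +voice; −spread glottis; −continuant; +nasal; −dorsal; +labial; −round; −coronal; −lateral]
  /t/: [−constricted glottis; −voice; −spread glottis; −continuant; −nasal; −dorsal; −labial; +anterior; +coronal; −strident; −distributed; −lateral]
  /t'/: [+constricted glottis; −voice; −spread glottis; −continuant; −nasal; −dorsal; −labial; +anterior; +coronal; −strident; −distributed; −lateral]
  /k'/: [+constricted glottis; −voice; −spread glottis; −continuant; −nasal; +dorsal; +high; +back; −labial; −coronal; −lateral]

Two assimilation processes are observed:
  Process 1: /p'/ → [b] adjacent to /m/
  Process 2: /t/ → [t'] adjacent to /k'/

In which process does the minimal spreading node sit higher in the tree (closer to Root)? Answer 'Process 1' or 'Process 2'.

Process 1

Process 1 alters [voice], [constricted glottis]; the lowest common ancestor is Node γ (depth 2 from Root).
In Process 2, [constricted glottis] changes, so the minimal spreading node is [constricted glottis] at depth 3.
Depth 2 < depth 3; Process 1 involves the structurally higher constituent Node γ.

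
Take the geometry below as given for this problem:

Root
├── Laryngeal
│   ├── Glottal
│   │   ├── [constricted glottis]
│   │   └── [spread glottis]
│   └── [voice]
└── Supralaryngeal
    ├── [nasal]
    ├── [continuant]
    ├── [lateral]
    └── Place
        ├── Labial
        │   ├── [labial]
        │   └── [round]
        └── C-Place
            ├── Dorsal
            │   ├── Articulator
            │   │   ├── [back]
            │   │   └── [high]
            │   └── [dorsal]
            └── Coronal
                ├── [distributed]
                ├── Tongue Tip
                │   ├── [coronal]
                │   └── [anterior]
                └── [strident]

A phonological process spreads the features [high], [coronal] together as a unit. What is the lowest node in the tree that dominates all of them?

C-Place

[high]: Root ▹ Supralaryngeal ▹ Place ▹ C-Place ▹ Dorsal ▹ Articulator ▹ [high].
[coronal]: Root ▹ Supralaryngeal ▹ Place ▹ C-Place ▹ Coronal ▹ Tongue Tip ▹ [coronal].
The listed terminals split across distinct daughters of C-Place, so C-Place itself is the smallest node containing them all.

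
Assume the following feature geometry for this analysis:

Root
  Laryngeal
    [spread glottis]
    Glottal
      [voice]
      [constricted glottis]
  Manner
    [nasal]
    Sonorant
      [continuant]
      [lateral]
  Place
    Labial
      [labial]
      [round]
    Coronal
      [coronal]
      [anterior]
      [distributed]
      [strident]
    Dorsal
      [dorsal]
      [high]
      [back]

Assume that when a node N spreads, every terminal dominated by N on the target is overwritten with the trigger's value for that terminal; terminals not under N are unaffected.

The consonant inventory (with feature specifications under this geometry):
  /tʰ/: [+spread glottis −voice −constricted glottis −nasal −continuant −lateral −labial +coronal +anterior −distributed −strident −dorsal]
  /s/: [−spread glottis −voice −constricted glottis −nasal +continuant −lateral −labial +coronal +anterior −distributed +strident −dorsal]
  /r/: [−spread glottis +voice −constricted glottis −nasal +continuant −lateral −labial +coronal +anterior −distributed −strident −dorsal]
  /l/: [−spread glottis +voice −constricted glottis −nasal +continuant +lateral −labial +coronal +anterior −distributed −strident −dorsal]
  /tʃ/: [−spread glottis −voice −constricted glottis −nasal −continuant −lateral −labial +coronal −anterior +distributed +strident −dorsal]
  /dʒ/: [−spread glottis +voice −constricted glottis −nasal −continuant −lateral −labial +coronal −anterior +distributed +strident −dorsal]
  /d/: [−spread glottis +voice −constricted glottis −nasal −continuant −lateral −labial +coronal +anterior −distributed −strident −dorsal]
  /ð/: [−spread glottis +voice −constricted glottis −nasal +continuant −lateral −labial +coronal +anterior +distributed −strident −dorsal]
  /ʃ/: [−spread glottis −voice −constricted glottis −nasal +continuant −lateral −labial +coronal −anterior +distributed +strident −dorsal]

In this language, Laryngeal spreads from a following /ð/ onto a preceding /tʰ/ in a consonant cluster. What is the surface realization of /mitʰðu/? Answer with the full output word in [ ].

Laryngeal immediately or transitively dominates [spread glottis], [voice], [constricted glottis].
The target acquires /ð/'s values for everything under Laryngeal — [−spread glottis], [+voice], [−constricted glottis] — while keeping its own [nasal], [continuant], [lateral], ….
Among the inventory, only /d/ has exactly this specification, giving the surface form [midðu].

[midðu]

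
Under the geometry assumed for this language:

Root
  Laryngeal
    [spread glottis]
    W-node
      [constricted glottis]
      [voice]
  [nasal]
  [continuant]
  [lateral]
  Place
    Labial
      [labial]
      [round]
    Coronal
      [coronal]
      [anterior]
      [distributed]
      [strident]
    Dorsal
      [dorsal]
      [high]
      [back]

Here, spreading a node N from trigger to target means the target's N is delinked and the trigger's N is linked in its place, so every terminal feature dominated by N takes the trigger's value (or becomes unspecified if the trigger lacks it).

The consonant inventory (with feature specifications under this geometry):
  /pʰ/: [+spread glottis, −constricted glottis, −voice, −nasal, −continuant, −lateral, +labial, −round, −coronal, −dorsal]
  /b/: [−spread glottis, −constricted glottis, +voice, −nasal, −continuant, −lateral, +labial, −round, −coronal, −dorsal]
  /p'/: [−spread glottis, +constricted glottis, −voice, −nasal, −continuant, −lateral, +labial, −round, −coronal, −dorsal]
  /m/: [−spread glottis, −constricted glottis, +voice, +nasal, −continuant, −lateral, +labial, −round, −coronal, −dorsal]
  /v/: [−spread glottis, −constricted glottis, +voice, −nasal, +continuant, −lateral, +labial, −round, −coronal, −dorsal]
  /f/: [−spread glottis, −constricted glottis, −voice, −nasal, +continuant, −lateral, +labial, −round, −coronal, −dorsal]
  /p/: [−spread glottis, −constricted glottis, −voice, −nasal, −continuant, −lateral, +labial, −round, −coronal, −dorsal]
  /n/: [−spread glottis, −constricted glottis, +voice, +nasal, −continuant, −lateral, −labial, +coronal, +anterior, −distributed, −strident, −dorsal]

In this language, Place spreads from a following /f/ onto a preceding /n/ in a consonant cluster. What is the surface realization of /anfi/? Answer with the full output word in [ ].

[amfi]

Terminals under Place in this geometry: [labial], [round], [coronal], [anterior], [distributed], [strident], [dorsal], [high], [back].
Spreading Place from /f/ onto /n/ replaces those values with /f/'s: [+labial], [−round], [−coronal], [−dorsal]. Features outside Place ([spread glottis], [constricted glottis], [voice], …) stay as in /n/.
This feature bundle is that of [m], so /anfi/ surfaces as [amfi].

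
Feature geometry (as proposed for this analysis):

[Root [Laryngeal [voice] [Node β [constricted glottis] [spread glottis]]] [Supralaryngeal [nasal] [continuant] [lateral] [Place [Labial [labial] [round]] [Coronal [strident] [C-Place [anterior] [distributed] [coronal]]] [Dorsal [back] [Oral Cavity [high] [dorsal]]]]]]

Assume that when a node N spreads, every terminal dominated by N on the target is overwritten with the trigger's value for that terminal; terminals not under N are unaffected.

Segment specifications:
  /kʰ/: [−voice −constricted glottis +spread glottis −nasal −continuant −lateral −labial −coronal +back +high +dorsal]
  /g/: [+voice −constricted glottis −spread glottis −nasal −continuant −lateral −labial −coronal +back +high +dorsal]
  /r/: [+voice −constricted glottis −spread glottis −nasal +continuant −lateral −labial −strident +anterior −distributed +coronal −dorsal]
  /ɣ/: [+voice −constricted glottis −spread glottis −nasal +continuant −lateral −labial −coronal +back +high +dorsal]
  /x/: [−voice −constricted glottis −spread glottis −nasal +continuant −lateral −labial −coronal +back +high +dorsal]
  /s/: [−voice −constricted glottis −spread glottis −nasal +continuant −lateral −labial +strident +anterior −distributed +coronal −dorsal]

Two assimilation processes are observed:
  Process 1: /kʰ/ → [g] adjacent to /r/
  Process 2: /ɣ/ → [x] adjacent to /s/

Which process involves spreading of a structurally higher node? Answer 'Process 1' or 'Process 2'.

In Process 1, [voice], [spread glottis] change, so the minimal spreading node is Laryngeal at depth 1.
Process 2 alters [voice]; the lowest dominating node is [voice] (depth 2 from Root).
Laryngeal is closer to Root than [voice], so Process 1 spreads the higher node.

Process 1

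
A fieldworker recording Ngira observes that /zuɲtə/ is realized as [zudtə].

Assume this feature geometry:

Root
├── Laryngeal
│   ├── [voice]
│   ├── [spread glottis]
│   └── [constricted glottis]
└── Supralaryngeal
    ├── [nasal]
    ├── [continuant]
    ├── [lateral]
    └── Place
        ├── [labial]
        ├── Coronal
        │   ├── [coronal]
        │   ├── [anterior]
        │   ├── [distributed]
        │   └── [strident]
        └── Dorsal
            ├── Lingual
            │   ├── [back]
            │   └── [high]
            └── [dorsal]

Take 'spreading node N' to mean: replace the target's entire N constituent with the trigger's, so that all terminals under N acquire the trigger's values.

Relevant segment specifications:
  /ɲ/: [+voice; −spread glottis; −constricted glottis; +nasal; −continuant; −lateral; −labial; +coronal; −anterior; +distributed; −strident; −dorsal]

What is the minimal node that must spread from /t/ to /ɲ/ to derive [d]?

Supralaryngeal

The alternation /ɲ/ → [d] changes [nasal], [anterior], [distributed] and nothing else.
These terminals are all dominated by Supralaryngeal, and no proper subconstituent of Supralaryngeal covers them all; Supralaryngeal is their lowest common ancestor.
If Supralaryngeal spreads, every terminal under it takes /t/'s value, producing [d] as observed.
[voice] — on which /t/ differs from /ɲ/ — is unchanged, so Root cannot have spread; the constituent is no larger than Supralaryngeal.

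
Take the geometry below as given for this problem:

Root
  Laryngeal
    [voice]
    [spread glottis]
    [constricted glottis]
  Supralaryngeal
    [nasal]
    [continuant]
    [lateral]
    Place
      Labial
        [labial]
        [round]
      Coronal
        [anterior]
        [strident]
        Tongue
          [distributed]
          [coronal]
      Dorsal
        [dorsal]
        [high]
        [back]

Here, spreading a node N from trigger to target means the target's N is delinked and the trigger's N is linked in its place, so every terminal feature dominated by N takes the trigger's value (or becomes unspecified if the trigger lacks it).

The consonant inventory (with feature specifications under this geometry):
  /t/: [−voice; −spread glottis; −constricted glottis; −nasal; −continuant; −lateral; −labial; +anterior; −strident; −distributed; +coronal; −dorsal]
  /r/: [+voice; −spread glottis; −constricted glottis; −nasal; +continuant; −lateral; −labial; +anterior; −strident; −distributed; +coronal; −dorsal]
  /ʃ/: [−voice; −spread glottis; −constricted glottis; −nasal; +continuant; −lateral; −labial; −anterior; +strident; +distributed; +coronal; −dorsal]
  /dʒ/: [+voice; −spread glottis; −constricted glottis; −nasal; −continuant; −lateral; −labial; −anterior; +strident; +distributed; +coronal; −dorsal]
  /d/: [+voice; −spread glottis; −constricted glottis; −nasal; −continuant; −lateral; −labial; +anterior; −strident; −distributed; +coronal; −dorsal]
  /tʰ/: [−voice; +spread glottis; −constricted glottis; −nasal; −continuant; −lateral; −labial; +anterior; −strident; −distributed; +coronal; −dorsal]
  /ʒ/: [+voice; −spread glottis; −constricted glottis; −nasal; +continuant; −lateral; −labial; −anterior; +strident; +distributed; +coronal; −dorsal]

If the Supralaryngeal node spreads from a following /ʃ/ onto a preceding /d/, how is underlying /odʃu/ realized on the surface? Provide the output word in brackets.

[oʒʃu]

Supralaryngeal immediately or transitively dominates [nasal], [continuant], [lateral], [labial], [round], [anterior], [strident], [distributed], [coronal], [dorsal], [high], [back].
After delinking /d/'s Supralaryngeal and linking /ʃ/'s, the affected terminals become [−nasal], [+continuant], [−lateral], [−labial], [−anterior], [+strident], [+distributed], [+coronal], [−dorsal]; [voice], [spread glottis], [constricted glottis] (outside Supralaryngeal) are retained from /d/.
Among the inventory, only /ʒ/ has exactly this specification, giving the surface form [oʒʃu].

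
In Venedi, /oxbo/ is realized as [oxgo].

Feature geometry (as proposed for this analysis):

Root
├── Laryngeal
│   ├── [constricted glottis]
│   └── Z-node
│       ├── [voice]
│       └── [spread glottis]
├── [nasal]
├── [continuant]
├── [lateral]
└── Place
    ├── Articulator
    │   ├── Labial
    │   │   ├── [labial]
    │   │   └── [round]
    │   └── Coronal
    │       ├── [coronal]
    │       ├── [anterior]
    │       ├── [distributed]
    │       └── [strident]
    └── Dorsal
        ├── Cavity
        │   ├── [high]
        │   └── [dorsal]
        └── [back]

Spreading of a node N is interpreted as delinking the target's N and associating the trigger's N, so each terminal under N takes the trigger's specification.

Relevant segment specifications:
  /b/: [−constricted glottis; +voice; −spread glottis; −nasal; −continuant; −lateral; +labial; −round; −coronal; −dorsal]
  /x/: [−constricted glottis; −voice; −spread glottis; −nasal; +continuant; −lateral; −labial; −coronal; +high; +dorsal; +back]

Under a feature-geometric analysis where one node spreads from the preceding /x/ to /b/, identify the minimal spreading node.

The alternation /b/ → [g] changes [labial], [round], [dorsal], [high], [back] and nothing else.
Tracing each changed feature up the tree, the paths first meet at Place; any lower node misses at least one of them.
If Place spreads, every terminal under it takes /x/'s value, producing [g] as observed.
Since [continuant], [voice] are preserved even though /x/ disagrees there, no node above Place spread.

Place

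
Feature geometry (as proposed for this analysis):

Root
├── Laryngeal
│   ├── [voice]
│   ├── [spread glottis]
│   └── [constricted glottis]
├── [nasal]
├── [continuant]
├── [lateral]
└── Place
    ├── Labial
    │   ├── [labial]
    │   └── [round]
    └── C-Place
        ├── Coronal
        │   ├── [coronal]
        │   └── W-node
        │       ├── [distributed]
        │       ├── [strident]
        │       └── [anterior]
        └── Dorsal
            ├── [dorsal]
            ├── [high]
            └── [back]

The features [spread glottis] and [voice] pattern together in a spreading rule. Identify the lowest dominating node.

[spread glottis]: Root > Laryngeal > [spread glottis].
[voice]: Root > Laryngeal > [voice].
Laryngeal is the lowest common ancestor — every listed feature sits under it, and no single subconstituent of Laryngeal covers them all.

Laryngeal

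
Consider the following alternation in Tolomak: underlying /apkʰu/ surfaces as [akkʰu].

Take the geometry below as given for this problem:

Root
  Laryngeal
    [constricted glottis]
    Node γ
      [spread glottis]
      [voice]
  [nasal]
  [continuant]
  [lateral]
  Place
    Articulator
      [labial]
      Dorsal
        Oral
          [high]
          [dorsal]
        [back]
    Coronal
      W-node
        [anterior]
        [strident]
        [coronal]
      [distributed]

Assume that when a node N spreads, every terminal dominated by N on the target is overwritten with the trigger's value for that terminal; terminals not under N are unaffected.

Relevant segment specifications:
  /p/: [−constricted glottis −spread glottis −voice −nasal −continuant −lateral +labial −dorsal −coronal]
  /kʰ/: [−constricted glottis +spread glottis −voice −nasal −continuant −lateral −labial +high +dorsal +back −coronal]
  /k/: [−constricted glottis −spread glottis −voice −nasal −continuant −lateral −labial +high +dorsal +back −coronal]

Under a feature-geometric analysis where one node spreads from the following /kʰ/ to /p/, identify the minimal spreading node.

Feature comparison: [labial], [dorsal], [high], [back] differ between /p/ and [k]; the remaining terminals match.
The smallest constituent containing every changed terminal is Articulator — each of its daughters lacks at least one of the affected features.
Delinking /p/'s Articulator and associating /kʰ/'s Articulator gives precisely the feature bundle of [k].
[spread glottis], a feature on which the two segments disagree outside Articulator, is unchanged — nothing dominating it spread, and Articulator is the minimal sufficient constituent.

Articulator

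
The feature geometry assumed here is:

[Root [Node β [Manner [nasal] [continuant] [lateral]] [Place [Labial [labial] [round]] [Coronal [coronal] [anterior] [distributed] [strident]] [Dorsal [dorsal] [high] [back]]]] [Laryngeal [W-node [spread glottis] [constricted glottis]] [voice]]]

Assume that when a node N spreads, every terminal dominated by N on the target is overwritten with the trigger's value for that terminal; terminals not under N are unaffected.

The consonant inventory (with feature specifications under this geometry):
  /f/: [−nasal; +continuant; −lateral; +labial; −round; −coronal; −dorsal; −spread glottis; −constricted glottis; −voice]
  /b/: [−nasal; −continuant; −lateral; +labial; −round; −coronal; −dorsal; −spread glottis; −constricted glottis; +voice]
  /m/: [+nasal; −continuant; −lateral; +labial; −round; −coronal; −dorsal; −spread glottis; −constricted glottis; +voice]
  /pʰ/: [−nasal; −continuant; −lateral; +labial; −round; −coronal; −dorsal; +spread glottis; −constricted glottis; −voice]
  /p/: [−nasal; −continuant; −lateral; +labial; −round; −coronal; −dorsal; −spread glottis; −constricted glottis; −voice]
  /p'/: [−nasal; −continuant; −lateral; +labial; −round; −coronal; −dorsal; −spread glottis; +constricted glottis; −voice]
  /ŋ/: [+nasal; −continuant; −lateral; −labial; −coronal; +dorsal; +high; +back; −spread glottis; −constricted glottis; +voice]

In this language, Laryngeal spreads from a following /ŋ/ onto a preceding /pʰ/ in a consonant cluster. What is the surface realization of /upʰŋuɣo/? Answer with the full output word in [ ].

[ubŋuɣo]

The Laryngeal node dominates the terminals [spread glottis], [constricted glottis], [voice].
Spreading Laryngeal from /ŋ/ onto /pʰ/ replaces those values with /ŋ/'s: [−spread glottis], [−constricted glottis], [+voice]. Features outside Laryngeal ([nasal], [continuant], [lateral], …) stay as in /pʰ/.
Among the inventory, only /b/ has exactly this specification, giving the surface form [ubŋuɣo].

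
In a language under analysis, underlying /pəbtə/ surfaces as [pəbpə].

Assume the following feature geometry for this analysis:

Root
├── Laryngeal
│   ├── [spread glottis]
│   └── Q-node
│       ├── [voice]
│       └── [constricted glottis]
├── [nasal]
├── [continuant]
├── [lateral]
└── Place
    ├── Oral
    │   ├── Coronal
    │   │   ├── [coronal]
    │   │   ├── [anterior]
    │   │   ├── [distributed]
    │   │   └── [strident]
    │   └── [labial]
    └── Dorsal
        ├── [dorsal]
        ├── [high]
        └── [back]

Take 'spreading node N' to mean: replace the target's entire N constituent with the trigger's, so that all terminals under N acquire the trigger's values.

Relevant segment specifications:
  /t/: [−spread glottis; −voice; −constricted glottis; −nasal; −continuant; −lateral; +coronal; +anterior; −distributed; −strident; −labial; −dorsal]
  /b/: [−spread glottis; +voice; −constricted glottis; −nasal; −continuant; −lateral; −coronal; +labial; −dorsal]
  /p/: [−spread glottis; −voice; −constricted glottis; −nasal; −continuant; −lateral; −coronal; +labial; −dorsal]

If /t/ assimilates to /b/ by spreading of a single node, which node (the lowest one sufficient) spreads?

The alternation /t/ → [p] changes [labial], [coronal], [anterior], [distributed], [strident] and nothing else.
The smallest constituent containing every changed terminal is Oral — each of its daughters lacks at least one of the affected features.
Spreading Oral from /b/ overwrites each of those terminals with /b/'s values, yielding exactly [p].
[voice], a feature on which the two segments disagree outside Oral, is unchanged — nothing dominating it spread, and Oral is the minimal sufficient constituent.

Oral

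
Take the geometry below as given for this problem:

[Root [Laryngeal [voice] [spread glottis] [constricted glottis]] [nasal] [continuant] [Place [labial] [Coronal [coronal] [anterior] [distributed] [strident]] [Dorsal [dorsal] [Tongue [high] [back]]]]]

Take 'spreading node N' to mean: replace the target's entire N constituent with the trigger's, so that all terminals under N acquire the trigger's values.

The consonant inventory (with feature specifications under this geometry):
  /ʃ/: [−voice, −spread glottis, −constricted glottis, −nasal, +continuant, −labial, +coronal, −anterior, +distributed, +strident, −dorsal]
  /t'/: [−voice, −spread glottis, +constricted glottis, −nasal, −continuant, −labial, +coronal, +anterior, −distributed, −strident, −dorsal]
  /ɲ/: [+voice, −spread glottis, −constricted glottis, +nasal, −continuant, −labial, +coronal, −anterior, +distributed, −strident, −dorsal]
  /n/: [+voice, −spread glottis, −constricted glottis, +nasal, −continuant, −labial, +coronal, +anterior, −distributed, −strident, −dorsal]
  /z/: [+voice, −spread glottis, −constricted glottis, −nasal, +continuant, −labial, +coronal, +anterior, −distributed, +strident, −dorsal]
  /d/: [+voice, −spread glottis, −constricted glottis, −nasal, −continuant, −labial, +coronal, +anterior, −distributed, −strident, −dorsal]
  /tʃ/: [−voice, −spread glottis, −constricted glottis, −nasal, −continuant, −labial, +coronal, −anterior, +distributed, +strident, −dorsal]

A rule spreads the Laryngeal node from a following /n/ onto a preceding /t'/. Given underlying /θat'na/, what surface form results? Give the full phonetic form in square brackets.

[θadna]

The Laryngeal node dominates the terminals [voice], [spread glottis], [constricted glottis].
Spreading Laryngeal from /n/ onto /t'/ replaces those values with /n/'s: [+voice], [−spread glottis], [−constricted glottis]. Features outside Laryngeal ([nasal], [continuant], [labial], …) stay as in /t'/.
The resulting bundle matches /d/ in the inventory; substituting it for /t'/ gives [θadna].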